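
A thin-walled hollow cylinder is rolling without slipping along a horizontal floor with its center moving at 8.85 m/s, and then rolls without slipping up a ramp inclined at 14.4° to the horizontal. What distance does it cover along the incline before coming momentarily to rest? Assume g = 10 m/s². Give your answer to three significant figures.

d ≈ 31.5 m

With I = MR², the ratio k = I/(MR²) is 1.
Pure rolling means v = ωR; then KE = ½Mv² + ½I(v/R)² = ½(1+k)Mv² = Mv².
Setting this equal to Mgh gives the vertical rise h = (1+k)v₀²/(2g) = 2×8.85²/(2×10) = 7.832 m.
The distance along the slope is d = h/sinθ = 7.832/sin14.4° ≈ 31.5 m.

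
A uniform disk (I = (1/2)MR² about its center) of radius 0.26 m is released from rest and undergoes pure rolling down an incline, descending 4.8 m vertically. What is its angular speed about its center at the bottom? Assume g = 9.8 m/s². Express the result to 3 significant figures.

ω ≈ 30.5 rad/s

For this body I = (1/2)MR², i.e. k = I/(MR²) = 0.5.
The rolling condition ω = v/R makes the rotational term ½I(v/R)² = ½kMv², so KE_total = ½(1+k)Mv² = (3/4)Mv².
Energy conservation Mgh = ½(1+k)Mv² gives v = √(2gh/(1+k)) = √(2 × 9.8 × 4.8 / 1.5) = 7.92 m/s.
Then ω = v/R = 7.92 / 0.26 ≈ 30.5 rad/s.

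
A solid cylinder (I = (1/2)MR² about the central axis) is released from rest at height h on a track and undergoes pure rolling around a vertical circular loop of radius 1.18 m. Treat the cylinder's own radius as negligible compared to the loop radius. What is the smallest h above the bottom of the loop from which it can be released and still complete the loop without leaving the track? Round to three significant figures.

For this body I = (1/2)MR², i.e. k = I/(MR²) = 0.5.
At the top, contact is just lost when gravity alone supplies the centripetal force: Mg = Mv_top²/r, i.e. v_top² = gr.
With ω = v/R, the kinetic energy at speed v is ½(1+k)Mv² = (3/4)Mv².
Energy conservation from release (height h) to the top (height 2r): Mgh = Mg(2r) + (3/4)M·gr.
Thus h_min = 2r + (1+k)r/2 = r(2 + 1.5/2) = 1.18 × 2.75 ≈ 3.25 m.

h_min ≈ 3.25 m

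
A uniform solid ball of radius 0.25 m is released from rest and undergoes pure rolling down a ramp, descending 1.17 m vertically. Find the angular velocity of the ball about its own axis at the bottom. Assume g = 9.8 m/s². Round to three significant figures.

With I = (2/5)MR², the ratio k = I/(MR²) is 0.4.
Pure rolling means v = ωR; then KE = ½Mv² + ½I(v/R)² = ½(1+k)Mv² = (7/10)Mv².
Energy conservation Mgh = ½(1+k)Mv² gives v = √(2gh/(1+k)) = √(2 × 9.8 × 1.17 / 1.4) = 4.047 m/s.
The angular speed follows from ω = v/R = 4.047/0.25 ≈ 16.2 rad/s.

ω ≈ 16.2 rad/s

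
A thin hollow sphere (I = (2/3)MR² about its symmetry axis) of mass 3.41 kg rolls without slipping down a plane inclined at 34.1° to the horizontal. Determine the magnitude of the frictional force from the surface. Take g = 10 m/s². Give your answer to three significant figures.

f ≈ 7.65 N

With I = (2/3)MR², the ratio k = I/(MR²) is 2/3.
Newton's second law down the slope: Mg sinθ − f = Ma. The torque equation fR = Iα (with α = a/R) gives f = kMa.
Combining, a = g sinθ/(1+k) and f = kMa = kMg sinθ/(1+k).
f = (2/3) × 3.41 × 10 × sin34.1° / 1.667 ≈ 7.65 N.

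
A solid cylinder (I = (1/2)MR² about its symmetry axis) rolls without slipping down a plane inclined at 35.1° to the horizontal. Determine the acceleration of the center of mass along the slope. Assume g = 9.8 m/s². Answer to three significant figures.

a ≈ 3.76 m/s²

For this body I = (1/2)MR², i.e. k = I/(MR²) = 0.5.
Newton's second law down the slope: Mg sinθ − f = Ma. The torque equation fR = Iα (with α = a/R) gives f = kMa.
Eliminating f: Mg sinθ = (1+k)Ma, so a = g sinθ/(1+k) = 9.8 × sin35.1° / 1.5 ≈ 3.76 m/s².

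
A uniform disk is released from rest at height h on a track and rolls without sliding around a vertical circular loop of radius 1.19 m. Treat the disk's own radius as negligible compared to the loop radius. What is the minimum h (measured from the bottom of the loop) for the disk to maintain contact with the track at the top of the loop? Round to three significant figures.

h_min ≈ 3.27 m

For this body I = (1/2)MR², i.e. k = I/(MR²) = 0.5.
At the top, contact is just lost when gravity alone supplies the centripetal force: Mg = Mv_top²/r, i.e. v_top² = gr.
With ω = v/R, the kinetic energy at speed v is ½(1+k)Mv² = (3/4)Mv².
Energy conservation from release (height h) to the top (height 2r): Mgh = Mg(2r) + (3/4)M·gr.
Thus h_min = 2r + (1+k)r/2 = r(2 + 1.5/2) = 1.19 × 2.75 ≈ 3.27 m.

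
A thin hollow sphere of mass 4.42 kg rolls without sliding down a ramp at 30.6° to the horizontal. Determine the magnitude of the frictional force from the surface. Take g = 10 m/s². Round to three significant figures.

For this body I = (2/3)MR², i.e. k = I/(MR²) = 2/3.
Along the incline Mg sinθ − f = Ma, and torque about the center fR = Iα = kMR²(a/R) gives f = kMa.
Combining, a = g sinθ/(1+k) and f = kMa = kMg sinθ/(1+k).
f = (2/3) × 4.42 × 10 × sin30.6° / 1.667 ≈ 9.00 N.

f ≈ 9.00 N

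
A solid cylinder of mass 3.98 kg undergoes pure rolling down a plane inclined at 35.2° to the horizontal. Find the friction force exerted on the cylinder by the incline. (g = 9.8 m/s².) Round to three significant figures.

For this body I = (1/2)MR², i.e. k = I/(MR²) = 0.5.
Along the incline Mg sinθ − f = Ma, and torque about the center fR = Iα = kMR²(a/R) gives f = kMa.
Combining, a = g sinθ/(1+k) and f = kMa = kMg sinθ/(1+k).
f = 0.5 × 3.98 × 9.8 × sin35.2° / 1.5 ≈ 7.49 N.

f ≈ 7.49 N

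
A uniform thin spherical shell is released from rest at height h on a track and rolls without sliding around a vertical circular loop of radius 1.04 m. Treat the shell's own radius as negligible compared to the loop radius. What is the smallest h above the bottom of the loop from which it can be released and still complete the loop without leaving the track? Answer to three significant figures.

h_min ≈ 2.95 m

With I = (2/3)MR², the ratio k = I/(MR²) is 2/3.
At the top, contact is just lost when gravity alone supplies the centripetal force: Mg = Mv_top²/r, i.e. v_top² = gr.
With ω = v/R, the kinetic energy at speed v is ½(1+k)Mv² = (5/6)Mv².
Energy conservation from release (height h) to the top (height 2r): Mgh = Mg(2r) + (5/6)M·gr.
Thus h_min = 2r + (1+k)r/2 = r(2 + 1.667/2) = 1.04 × 2.833 ≈ 2.95 m.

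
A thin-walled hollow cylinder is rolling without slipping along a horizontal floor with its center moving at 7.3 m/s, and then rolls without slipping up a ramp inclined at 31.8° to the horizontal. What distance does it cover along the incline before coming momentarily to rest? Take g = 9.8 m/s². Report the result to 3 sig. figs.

Here I = MR², so the shape factor k = I/(MR²) = 1.
Pure rolling means v = ωR; then KE = ½Mv² + ½I(v/R)² = ½(1+k)Mv² = Mv².
Setting this equal to Mgh gives the vertical rise h = (1+k)v₀²/(2g) = 2×7.3²/(2×9.8) = 5.438 m.
Along the incline, d = h/sinθ = 5.438/sin31.8° ≈ 10.3 m.

d ≈ 10.3 m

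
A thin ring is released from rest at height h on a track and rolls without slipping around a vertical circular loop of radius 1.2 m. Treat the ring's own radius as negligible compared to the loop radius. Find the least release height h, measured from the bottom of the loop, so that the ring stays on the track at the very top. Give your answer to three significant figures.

The moment of inertia is MR², giving k ≡ I/(MR²) = 1.
At the top of the loop, the minimum-contact condition is Mg = Mv_top²/r, so v_top² = gr.
With ω = v/R, the kinetic energy at speed v is ½(1+k)Mv² = Mv².
Energy conservation from release (height h) to the top (height 2r): Mgh = Mg(2r) + M·gr.
Thus h_min = 2r + (1+k)r/2 = r(2 + 2/2) = 1.2 × 3 ≈ 3.60 m.

h_min ≈ 3.60 m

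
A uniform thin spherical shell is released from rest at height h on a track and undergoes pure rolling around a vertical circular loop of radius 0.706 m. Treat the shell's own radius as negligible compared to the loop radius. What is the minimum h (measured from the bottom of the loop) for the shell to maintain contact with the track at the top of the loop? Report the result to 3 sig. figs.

h_min ≈ 2.00 m

For this body I = (2/3)MR², i.e. k = I/(MR²) = 2/3.
At the top of the loop, the minimum-contact condition is Mg = Mv_top²/r, so v_top² = gr.
With ω = v/R, the kinetic energy at speed v is ½(1+k)Mv² = (5/6)Mv².
Energy conservation from release (height h) to the top (height 2r): Mgh = Mg(2r) + (5/6)M·gr.
Thus h_min = 2r + (1+k)r/2 = r(2 + 1.667/2) = 0.706 × 2.833 ≈ 2.00 m.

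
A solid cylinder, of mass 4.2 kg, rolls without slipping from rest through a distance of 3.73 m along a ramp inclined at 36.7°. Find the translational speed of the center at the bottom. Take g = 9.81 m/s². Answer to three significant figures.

v ≈ 5.40 m/s

Here I = (1/2)MR², so the shape factor k = I/(MR²) = 0.5.
The rolling condition ω = v/R makes the rotational term ½I(v/R)² = ½kMv², so KE_total = ½(1+k)Mv² = (3/4)Mv².
The vertical drop is h = L sinθ = 3.73 × sin36.7° = 2.229 m.
Energy conservation: Mgh = (3/4)Mv², so v = √(2gh/(1+k)) = √(2 × 9.81 × 2.229 / 1.5) ≈ 5.40 m/s.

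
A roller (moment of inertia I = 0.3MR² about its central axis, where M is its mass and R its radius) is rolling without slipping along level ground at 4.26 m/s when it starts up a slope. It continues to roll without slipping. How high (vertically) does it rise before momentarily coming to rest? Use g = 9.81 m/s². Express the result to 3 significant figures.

For this body I = 0.3MR², i.e. k = I/(MR²) = 0.3.
Rolling without slipping gives ω = v/R, so the total kinetic energy is ½Mv² + ½Iω² = ½(1+k)Mv² = (13/20)Mv².
All of this converts to potential energy at the highest point: (13/20)Mv₀² = Mgh.
Thus h = (1+k)v₀²/(2g) = 1.3 × 4.26² / (2 × 9.81) ≈ 1.20 m.

h ≈ 1.20 m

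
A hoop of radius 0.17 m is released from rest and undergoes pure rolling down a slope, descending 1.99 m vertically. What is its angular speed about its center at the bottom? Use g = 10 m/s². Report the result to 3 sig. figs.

ω ≈ 26.2 rad/s

For this body I = MR², i.e. k = I/(MR²) = 1.
Pure rolling means v = ωR; then KE = ½Mv² + ½I(v/R)² = ½(1+k)Mv² = Mv².
Energy conservation Mgh = ½(1+k)Mv² gives v = √(2gh/(1+k)) = √(2 × 10 × 1.99 / 2) = 4.461 m/s.
Then ω = v/R = 4.461 / 0.17 ≈ 26.2 rad/s.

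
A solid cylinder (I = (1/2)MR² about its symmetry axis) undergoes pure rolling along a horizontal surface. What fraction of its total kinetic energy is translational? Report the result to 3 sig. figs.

For this body I = (1/2)MR², i.e. k = I/(MR²) = 0.5.
Since ω = v/R, the translational part is ½Mv² and the rotational part is ½I(v/R)² = ½kMv²; the total is ½(1+k)Mv².
The translational fraction is therefore 1/(1+k) = 1/1.5 ≈ 0.667.

fraction ≈ 0.667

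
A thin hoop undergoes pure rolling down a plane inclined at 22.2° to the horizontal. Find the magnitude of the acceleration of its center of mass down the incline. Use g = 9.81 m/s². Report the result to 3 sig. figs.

a ≈ 1.85 m/s²

Here I = MR², so the shape factor k = I/(MR²) = 1.
Translational: Mg sinθ − f = Ma. Rotational about the CM: fR = Iα = kMRa, so f = kMa.
Eliminating f: Mg sinθ = (1+k)Ma, so a = g sinθ/(1+k) = 9.81 × sin22.2° / 2 ≈ 1.85 m/s².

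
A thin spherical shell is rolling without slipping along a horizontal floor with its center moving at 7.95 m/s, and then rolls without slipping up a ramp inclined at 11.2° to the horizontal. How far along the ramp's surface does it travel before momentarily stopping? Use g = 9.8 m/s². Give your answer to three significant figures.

With I = (2/3)MR², the ratio k = I/(MR²) is 2/3.
Pure rolling means v = ωR; then KE = ½Mv² + ½I(v/R)² = ½(1+k)Mv² = (5/6)Mv².
Setting this equal to Mgh gives the vertical rise h = (1+k)v₀²/(2g) = 1.667×7.95²/(2×9.8) = 5.374 m.
The distance along the slope is d = h/sinθ = 5.374/sin11.2° ≈ 27.7 m.

d ≈ 27.7 m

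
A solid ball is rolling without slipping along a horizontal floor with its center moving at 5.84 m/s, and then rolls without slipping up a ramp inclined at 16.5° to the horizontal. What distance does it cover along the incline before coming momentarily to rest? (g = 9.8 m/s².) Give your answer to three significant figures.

d ≈ 8.58 m

For this body I = (2/5)MR², i.e. k = I/(MR²) = 0.4.
Rolling without slipping gives ω = v/R, so the total kinetic energy is ½Mv² + ½Iω² = ½(1+k)Mv² = (7/10)Mv².
Setting this equal to Mgh gives the vertical rise h = (1+k)v₀²/(2g) = 1.4×5.84²/(2×9.8) = 2.436 m.
The distance along the slope is d = h/sinθ = 2.436/sin16.5° ≈ 8.58 m.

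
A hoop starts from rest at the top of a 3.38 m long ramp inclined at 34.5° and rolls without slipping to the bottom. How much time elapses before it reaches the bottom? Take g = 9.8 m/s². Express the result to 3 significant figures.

For this body I = MR², i.e. k = I/(MR²) = 1.
Along the incline Mg sinθ − f = Ma, and torque about the center fR = Iα = kMR²(a/R) gives f = kMa.
Hence a = g sinθ/(1+k) = 9.8×sin34.5°/2 = 2.775 m/s².
Starting from rest, L = ½at², so t = √(2L/a) = √(2×3.38/2.775) ≈ 1.56 s.

t ≈ 1.56 s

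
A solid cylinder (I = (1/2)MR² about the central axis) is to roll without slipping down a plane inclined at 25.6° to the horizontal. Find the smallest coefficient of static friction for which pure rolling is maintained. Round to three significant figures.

μ_min ≈ 0.160

The moment of inertia is (1/2)MR², giving k ≡ I/(MR²) = 0.5.
Translational: Mg sinθ − f = Ma. Rotational about the CM: fR = Iα = kMRa, so f = kMa.
These give a = g sinθ/(1+k) and the required friction f = kMg sinθ/(1+k).
With N = Mg cosθ, the no-slip condition f ≤ μN gives μ_min = f/N = k tanθ/(1+k).
μ_min = 0.5 × tan25.6° / 1.5 ≈ 0.160.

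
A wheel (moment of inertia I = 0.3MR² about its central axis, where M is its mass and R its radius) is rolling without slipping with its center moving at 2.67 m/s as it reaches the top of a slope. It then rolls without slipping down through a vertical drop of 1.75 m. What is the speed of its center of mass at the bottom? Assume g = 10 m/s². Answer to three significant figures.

v ≈ 5.84 m/s

Here I = 0.3MR², so the shape factor k = I/(MR²) = 0.3.
Rolling without slipping gives ω = v/R, so the total kinetic energy is ½Mv² + ½Iω² = ½(1+k)Mv² = (13/20)Mv².
Energy conservation: (13/20)Mv₀² + Mgh = (13/20)Mv², so v² = v₀² + 2gh/(1+k).
v = √(2.67² + 2×10×1.75/1.3) = √34.05 ≈ 5.84 m/s.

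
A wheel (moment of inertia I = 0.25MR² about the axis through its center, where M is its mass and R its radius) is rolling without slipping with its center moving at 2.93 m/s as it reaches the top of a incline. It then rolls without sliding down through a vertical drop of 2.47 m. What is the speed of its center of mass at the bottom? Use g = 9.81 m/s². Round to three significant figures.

Here I = 0.25MR², so the shape factor k = I/(MR²) = 0.25.
Since it rolls without slipping, ω = v/R and KE = ½Mv² + ½Iω² = ½(1+k)Mv² = (5/8)Mv².
Conserving energy between top and bottom: (5/8)Mv² = (5/8)Mv₀² + Mgh, hence v² = v₀² + 2gh/(1+k).
v = √(2.93² + 2×9.81×2.47/1.25) = √47.35 ≈ 6.88 m/s.

v ≈ 6.88 m/s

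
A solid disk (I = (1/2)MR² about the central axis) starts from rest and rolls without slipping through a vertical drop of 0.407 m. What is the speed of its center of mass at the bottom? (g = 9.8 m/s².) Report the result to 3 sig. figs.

Here I = (1/2)MR², so the shape factor k = I/(MR²) = 0.5.
Since it rolls without slipping, ω = v/R and KE = ½Mv² + ½Iω² = ½(1+k)Mv² = (3/4)Mv².
Setting Mgh = (3/4)Mv² gives v = √(2gh/(1+k)) = √(2·9.8·0.407/1.5) ≈ 2.31 m/s.

v ≈ 2.31 m/s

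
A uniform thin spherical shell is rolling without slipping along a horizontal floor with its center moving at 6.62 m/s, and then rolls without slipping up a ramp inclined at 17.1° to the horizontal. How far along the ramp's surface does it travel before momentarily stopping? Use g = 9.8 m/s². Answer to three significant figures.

Here I = (2/3)MR², so the shape factor k = I/(MR²) = 2/3.
The rolling condition ω = v/R makes the rotational term ½I(v/R)² = ½kMv², so KE_total = ½(1+k)Mv² = (5/6)Mv².
Setting this equal to Mgh gives the vertical rise h = (1+k)v₀²/(2g) = 1.667×6.62²/(2×9.8) = 3.727 m.
Along the incline, d = h/sinθ = 3.727/sin17.1° ≈ 12.7 m.

d ≈ 12.7 m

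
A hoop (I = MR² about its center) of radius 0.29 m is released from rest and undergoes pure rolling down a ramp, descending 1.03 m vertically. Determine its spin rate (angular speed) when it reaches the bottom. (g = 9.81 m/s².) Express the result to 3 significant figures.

ω ≈ 11.0 rad/s

With I = MR², the ratio k = I/(MR²) is 1.
Since it rolls without slipping, ω = v/R and KE = ½Mv² + ½Iω² = ½(1+k)Mv² = Mv².
Energy conservation Mgh = ½(1+k)Mv² gives v = √(2gh/(1+k)) = √(2 × 9.81 × 1.03 / 2) = 3.179 m/s.
The angular speed follows from ω = v/R = 3.179/0.29 ≈ 11.0 rad/s.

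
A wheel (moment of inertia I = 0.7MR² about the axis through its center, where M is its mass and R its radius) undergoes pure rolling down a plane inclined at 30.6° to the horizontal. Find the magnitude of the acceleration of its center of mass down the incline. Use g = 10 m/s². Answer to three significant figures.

a ≈ 2.99 m/s²

Here I = 0.7MR², so the shape factor k = I/(MR²) = 0.7.
Translational: Mg sinθ − f = Ma. Rotational about the CM: fR = Iα = kMRa, so f = kMa.
Eliminating f: Mg sinθ = (1+k)Ma, so a = g sinθ/(1+k) = 10 × sin30.6° / 1.7 ≈ 2.99 m/s².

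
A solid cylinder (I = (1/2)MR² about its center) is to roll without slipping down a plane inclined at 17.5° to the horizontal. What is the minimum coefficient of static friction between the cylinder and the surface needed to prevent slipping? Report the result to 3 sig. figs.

With I = (1/2)MR², the ratio k = I/(MR²) is 0.5.
Translational: Mg sinθ − f = Ma. Rotational about the CM: fR = Iα = kMRa, so f = kMa.
These give a = g sinθ/(1+k) and the required friction f = kMg sinθ/(1+k).
With N = Mg cosθ, the no-slip condition f ≤ μN gives μ_min = f/N = k tanθ/(1+k).
μ_min = 0.5 × tan17.5° / 1.5 ≈ 0.105.

μ_min ≈ 0.105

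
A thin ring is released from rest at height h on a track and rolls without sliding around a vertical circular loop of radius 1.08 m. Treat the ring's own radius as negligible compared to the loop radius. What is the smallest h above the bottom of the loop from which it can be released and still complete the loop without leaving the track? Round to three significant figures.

h_min ≈ 3.24 m

For this body I = MR², i.e. k = I/(MR²) = 1.
At the top, contact is just lost when gravity alone supplies the centripetal force: Mg = Mv_top²/r, i.e. v_top² = gr.
With ω = v/R, the kinetic energy at speed v is ½(1+k)Mv² = Mv².
Energy conservation from release (height h) to the top (height 2r): Mgh = Mg(2r) + M·gr.
Thus h_min = 2r + (1+k)r/2 = r(2 + 2/2) = 1.08 × 3 ≈ 3.24 m.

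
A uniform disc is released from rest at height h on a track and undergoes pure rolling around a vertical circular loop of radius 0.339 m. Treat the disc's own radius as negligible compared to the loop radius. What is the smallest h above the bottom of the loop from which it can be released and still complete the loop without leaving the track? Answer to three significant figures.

For this body I = (1/2)MR², i.e. k = I/(MR²) = 0.5.
At the top, contact is just lost when gravity alone supplies the centripetal force: Mg = Mv_top²/r, i.e. v_top² = gr.
With ω = v/R, the kinetic energy at speed v is ½(1+k)Mv² = (3/4)Mv².
Energy conservation from release (height h) to the top (height 2r): Mgh = Mg(2r) + (3/4)M·gr.
Thus h_min = 2r + (1+k)r/2 = r(2 + 1.5/2) = 0.339 × 2.75 ≈ 0.932 m.

h_min ≈ 0.932 m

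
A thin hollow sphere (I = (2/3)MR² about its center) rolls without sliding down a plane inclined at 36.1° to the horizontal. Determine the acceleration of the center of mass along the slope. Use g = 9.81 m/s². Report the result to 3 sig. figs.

a ≈ 3.47 m/s²

Here I = (2/3)MR², so the shape factor k = I/(MR²) = 2/3.
Translational: Mg sinθ − f = Ma. Rotational about the CM: fR = Iα = kMRa, so f = kMa.
Eliminating f: Mg sinθ = (1+k)Ma, so a = g sinθ/(1+k) = 9.81 × sin36.1° / 1.667 ≈ 3.47 m/s².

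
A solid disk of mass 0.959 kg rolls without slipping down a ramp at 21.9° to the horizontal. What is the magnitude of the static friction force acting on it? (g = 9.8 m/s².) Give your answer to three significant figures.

f ≈ 1.17 N

With I = (1/2)MR², the ratio k = I/(MR²) is 0.5.
Along the incline Mg sinθ − f = Ma, and torque about the center fR = Iα = kMR²(a/R) gives f = kMa.
Combining, a = g sinθ/(1+k) and f = kMa = kMg sinθ/(1+k).
f = 0.5 × 0.959 × 9.8 × sin21.9° / 1.5 ≈ 1.17 N.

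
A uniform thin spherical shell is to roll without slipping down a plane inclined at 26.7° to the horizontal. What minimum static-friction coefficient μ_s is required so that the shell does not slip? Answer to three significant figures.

μ_min ≈ 0.201

The moment of inertia is (2/3)MR², giving k ≡ I/(MR²) = 2/3.
Newton's second law down the slope: Mg sinθ − f = Ma. The torque equation fR = Iα (with α = a/R) gives f = kMa.
These give a = g sinθ/(1+k) and the required friction f = kMg sinθ/(1+k).
The normal force is N = Mg cosθ, so μ_min = f/N = k tanθ/(1+k).
μ_min = (2/3) × tan26.7° / 1.667 ≈ 0.201.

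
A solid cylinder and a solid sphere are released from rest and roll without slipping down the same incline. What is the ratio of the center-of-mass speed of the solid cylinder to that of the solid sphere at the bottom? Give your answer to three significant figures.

Each satisfies Mgh = ½(1+k)Mv² with k = I/(MR²), so v ∝ 1/√(1+k).
For the solid cylinder k = 0.5; for the solid sphere k = 0.4.
v₁/v₂ = √((1+k₂)/(1+k₁)) = √(1.4/1.5) ≈ 0.966.

v_ratio ≈ 0.966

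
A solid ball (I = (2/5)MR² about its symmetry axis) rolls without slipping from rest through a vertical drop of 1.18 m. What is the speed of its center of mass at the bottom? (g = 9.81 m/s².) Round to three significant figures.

For this body I = (2/5)MR², i.e. k = I/(MR²) = 0.4.
Since it rolls without slipping, ω = v/R and KE = ½Mv² + ½Iω² = ½(1+k)Mv² = (7/10)Mv².
Energy conservation: Mgh = (7/10)Mv², so v = √(2gh/(1+k)) = √(2 × 9.81 × 1.18 / 1.4) ≈ 4.07 m/s.

v ≈ 4.07 m/s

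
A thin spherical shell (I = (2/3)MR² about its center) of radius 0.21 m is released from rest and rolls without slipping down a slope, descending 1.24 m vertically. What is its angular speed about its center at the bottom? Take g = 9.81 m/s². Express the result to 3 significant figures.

ω ≈ 18.2 rad/s

The moment of inertia is (2/3)MR², giving k ≡ I/(MR²) = 2/3.
Since it rolls without slipping, ω = v/R and KE = ½Mv² + ½Iω² = ½(1+k)Mv² = (5/6)Mv².
Energy conservation Mgh = ½(1+k)Mv² gives v = √(2gh/(1+k)) = √(2 × 9.81 × 1.24 / 1.667) = 3.821 m/s.
Then ω = v/R = 3.821 / 0.21 ≈ 18.2 rad/s.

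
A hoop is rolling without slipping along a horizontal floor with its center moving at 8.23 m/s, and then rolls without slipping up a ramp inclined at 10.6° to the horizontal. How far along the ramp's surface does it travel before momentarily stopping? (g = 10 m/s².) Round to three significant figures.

The moment of inertia is MR², giving k ≡ I/(MR²) = 1.
Since it rolls without slipping, ω = v/R and KE = ½Mv² + ½Iω² = ½(1+k)Mv² = Mv².
Setting this equal to Mgh gives the vertical rise h = (1+k)v₀²/(2g) = 2×8.23²/(2×10) = 6.773 m.
Along the incline, d = h/sinθ = 6.773/sin10.6° ≈ 36.8 m.

d ≈ 36.8 m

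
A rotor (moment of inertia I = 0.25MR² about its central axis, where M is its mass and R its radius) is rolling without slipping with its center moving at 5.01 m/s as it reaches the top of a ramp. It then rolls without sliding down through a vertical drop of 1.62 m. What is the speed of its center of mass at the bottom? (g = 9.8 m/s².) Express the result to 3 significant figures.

v ≈ 7.11 m/s

Here I = 0.25MR², so the shape factor k = I/(MR²) = 0.25.
Pure rolling means v = ωR; then KE = ½Mv² + ½I(v/R)² = ½(1+k)Mv² = (5/8)Mv².
Conserving energy between top and bottom: (5/8)Mv² = (5/8)Mv₀² + Mgh, hence v² = v₀² + 2gh/(1+k).
v = √(5.01² + 2×9.8×1.62/1.25) = √50.5 ≈ 7.11 m/s.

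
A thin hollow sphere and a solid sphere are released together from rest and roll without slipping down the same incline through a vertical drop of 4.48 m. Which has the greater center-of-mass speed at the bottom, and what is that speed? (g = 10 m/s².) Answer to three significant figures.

the solid sphere, at v ≈ 8.00 m/s

For rolling without slipping, Mgh = ½(1+k)Mv² where k = I/(MR²), so v = √(2gh/(1+k)).
Thin hollow sphere: k = 2/3, giving v = √(2×10×4.48/1.667) = 7.332 m/s.
Solid sphere: k = 0.4, giving v = √(2×10×4.48/1.4) = 8 m/s.
The smaller k wins: the solid sphere, at ≈ 8.00 m/s.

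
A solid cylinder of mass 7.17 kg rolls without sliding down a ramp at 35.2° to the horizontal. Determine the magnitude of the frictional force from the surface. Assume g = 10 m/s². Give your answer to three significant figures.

For this body I = (1/2)MR², i.e. k = I/(MR²) = 0.5.
Newton's second law down the slope: Mg sinθ − f = Ma. The torque equation fR = Iα (with α = a/R) gives f = kMa.
Combining, a = g sinθ/(1+k) and f = kMa = kMg sinθ/(1+k).
f = 0.5 × 7.17 × 10 × sin35.2° / 1.5 ≈ 13.8 N.

f ≈ 13.8 N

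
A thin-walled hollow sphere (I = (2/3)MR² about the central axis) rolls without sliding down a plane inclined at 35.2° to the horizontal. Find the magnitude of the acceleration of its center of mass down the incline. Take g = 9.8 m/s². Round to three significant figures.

a ≈ 3.39 m/s²

The moment of inertia is (2/3)MR², giving k ≡ I/(MR²) = 2/3.
Along the incline Mg sinθ − f = Ma, and torque about the center fR = Iα = kMR²(a/R) gives f = kMa.
Eliminating f: Mg sinθ = (1+k)Ma, so a = g sinθ/(1+k) = 9.8 × sin35.2° / 1.667 ≈ 3.39 m/s².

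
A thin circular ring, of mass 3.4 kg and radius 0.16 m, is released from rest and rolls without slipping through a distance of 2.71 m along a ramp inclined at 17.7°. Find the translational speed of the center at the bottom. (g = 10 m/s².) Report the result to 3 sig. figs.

v ≈ 2.87 m/s

For this body I = MR², i.e. k = I/(MR²) = 1.
Rolling without slipping gives ω = v/R, so the total kinetic energy is ½Mv² + ½Iω² = ½(1+k)Mv² = Mv².
The vertical drop is h = L sinθ = 2.71 × sin17.7° = 0.8239 m.
Energy conservation: Mgh = Mv², so v = √(2gh/(1+k)) = √(2 × 10 × 0.8239 / 2) ≈ 2.87 m/s.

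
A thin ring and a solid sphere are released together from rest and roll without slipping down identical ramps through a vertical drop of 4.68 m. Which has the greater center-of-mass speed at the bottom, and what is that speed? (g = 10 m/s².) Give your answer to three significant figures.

the solid sphere, at v ≈ 8.18 m/s

For rolling without slipping, Mgh = ½(1+k)Mv² where k = I/(MR²), so v = √(2gh/(1+k)).
Thin ring: k = 1, giving v = √(2×10×4.68/2) = 6.841 m/s.
Solid sphere: k = 0.4, giving v = √(2×10×4.68/1.4) = 8.177 m/s.
The smaller k wins: the solid sphere, at ≈ 8.18 m/s.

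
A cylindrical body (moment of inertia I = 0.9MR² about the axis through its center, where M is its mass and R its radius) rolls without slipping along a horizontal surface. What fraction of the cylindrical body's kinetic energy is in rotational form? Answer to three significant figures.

For this body I = 0.9MR², i.e. k = I/(MR²) = 0.9.
With ω = v/R, KE_trans = ½Mv² and KE_rot = ½Iω² = ½kMv², so KE_total = ½(1+k)Mv².
The rotational fraction is therefore k/(1+k) = 0.9/1.9 ≈ 0.474.

fraction ≈ 0.474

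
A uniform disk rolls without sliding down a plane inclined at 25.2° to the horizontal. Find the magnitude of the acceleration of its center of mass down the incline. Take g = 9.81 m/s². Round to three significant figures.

With I = (1/2)MR², the ratio k = I/(MR²) is 0.5.
Along the incline Mg sinθ − f = Ma, and torque about the center fR = Iα = kMR²(a/R) gives f = kMa.
Eliminating f: Mg sinθ = (1+k)Ma, so a = g sinθ/(1+k) = 9.81 × sin25.2° / 1.5 ≈ 2.78 m/s².

a ≈ 2.78 m/s²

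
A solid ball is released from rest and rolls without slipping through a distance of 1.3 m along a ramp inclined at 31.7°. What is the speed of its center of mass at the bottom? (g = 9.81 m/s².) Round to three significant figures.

v ≈ 3.09 m/s

Here I = (2/5)MR², so the shape factor k = I/(MR²) = 0.4.
Pure rolling means v = ωR; then KE = ½Mv² + ½I(v/R)² = ½(1+k)Mv² = (7/10)Mv².
The vertical drop is h = L sinθ = 1.3 × sin31.7° = 0.6831 m.
Setting Mgh = (7/10)Mv² gives v = √(2gh/(1+k)) = √(2·9.81·0.6831/1.4) ≈ 3.09 m/s.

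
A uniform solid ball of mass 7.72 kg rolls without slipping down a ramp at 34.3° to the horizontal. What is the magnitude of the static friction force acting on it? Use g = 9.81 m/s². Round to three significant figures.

f ≈ 12.2 N

Here I = (2/5)MR², so the shape factor k = I/(MR²) = 0.4.
Newton's second law down the slope: Mg sinθ − f = Ma. The torque equation fR = Iα (with α = a/R) gives f = kMa.
Combining, a = g sinθ/(1+k) and f = kMa = kMg sinθ/(1+k).
f = 0.4 × 7.72 × 9.81 × sin34.3° / 1.4 ≈ 12.2 N.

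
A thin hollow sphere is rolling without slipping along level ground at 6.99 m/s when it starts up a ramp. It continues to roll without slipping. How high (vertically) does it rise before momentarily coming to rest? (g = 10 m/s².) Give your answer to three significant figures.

h ≈ 4.07 m

With I = (2/3)MR², the ratio k = I/(MR²) is 2/3.
Since it rolls without slipping, ω = v/R and KE = ½Mv² + ½Iω² = ½(1+k)Mv² = (5/6)Mv².
At the top the kinetic energy is zero, so (5/6)Mv₀² = Mgh.
Thus h = (1+k)v₀²/(2g) = 1.667 × 6.99² / (2 × 10) ≈ 4.07 m.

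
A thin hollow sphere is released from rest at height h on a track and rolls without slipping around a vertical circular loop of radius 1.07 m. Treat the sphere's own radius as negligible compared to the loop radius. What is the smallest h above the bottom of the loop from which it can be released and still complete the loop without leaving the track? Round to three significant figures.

h_min ≈ 3.03 m

Here I = (2/3)MR², so the shape factor k = I/(MR²) = 2/3.
At the top of the loop, the minimum-contact condition is Mg = Mv_top²/r, so v_top² = gr.
With ω = v/R, the kinetic energy at speed v is ½(1+k)Mv² = (5/6)Mv².
Energy conservation from release (height h) to the top (height 2r): Mgh = Mg(2r) + (5/6)M·gr.
Thus h_min = 2r + (1+k)r/2 = r(2 + 1.667/2) = 1.07 × 2.833 ≈ 3.03 m.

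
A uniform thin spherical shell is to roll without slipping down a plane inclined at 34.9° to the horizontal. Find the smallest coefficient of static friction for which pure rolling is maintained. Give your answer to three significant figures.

The moment of inertia is (2/3)MR², giving k ≡ I/(MR²) = 2/3.
Translational: Mg sinθ − f = Ma. Rotational about the CM: fR = Iα = kMRa, so f = kMa.
These give a = g sinθ/(1+k) and the required friction f = kMg sinθ/(1+k).
The normal force is N = Mg cosθ, so μ_min = f/N = k tanθ/(1+k).
μ_min = (2/3) × tan34.9° / 1.667 ≈ 0.279.

μ_min ≈ 0.279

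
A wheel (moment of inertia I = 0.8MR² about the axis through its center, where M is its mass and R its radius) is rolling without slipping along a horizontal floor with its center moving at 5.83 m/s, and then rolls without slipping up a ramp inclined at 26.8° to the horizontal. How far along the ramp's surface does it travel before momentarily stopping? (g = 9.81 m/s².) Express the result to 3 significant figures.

Here I = 0.8MR², so the shape factor k = I/(MR²) = 0.8.
Since it rolls without slipping, ω = v/R and KE = ½Mv² + ½Iω² = ½(1+k)Mv² = (9/10)Mv².
Setting this equal to Mgh gives the vertical rise h = (1+k)v₀²/(2g) = 1.8×5.83²/(2×9.81) = 3.118 m.
Along the incline, d = h/sinθ = 3.118/sin26.8° ≈ 6.92 m.

d ≈ 6.92 m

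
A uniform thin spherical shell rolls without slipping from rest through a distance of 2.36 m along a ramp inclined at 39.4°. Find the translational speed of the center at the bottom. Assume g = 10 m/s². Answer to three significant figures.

v ≈ 4.24 m/s

For this body I = (2/3)MR², i.e. k = I/(MR²) = 2/3.
Since it rolls without slipping, ω = v/R and KE = ½Mv² + ½Iω² = ½(1+k)Mv² = (5/6)Mv².
The vertical drop is h = L sinθ = 2.36 × sin39.4° = 1.498 m.
Setting Mgh = (5/6)Mv² gives v = √(2gh/(1+k)) = √(2·10·1.498/1.667) ≈ 4.24 m/s.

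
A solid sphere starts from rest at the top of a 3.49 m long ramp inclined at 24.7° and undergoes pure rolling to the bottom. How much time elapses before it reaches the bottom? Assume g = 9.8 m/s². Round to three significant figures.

t ≈ 1.54 s

Here I = (2/5)MR², so the shape factor k = I/(MR²) = 0.4.
Translational: Mg sinθ − f = Ma. Rotational about the CM: fR = Iα = kMRa, so f = kMa.
Hence a = g sinθ/(1+k) = 9.8×sin24.7°/1.4 = 2.925 m/s².
With constant a from rest, t = √(2L/a) = √(2·3.49/2.925) ≈ 1.54 s.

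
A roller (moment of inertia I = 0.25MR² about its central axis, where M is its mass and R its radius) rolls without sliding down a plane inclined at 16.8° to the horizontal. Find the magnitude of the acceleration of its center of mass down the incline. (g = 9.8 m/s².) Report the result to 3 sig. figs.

a ≈ 2.27 m/s²

For this body I = 0.25MR², i.e. k = I/(MR²) = 0.25.
Along the incline Mg sinθ − f = Ma, and torque about the center fR = Iα = kMR²(a/R) gives f = kMa.
Eliminating f: Mg sinθ = (1+k)Ma, so a = g sinθ/(1+k) = 9.8 × sin16.8° / 1.25 ≈ 2.27 m/s².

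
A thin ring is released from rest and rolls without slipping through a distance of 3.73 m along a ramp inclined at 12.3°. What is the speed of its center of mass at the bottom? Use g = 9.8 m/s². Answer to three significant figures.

v ≈ 2.79 m/s

Here I = MR², so the shape factor k = I/(MR²) = 1.
Since it rolls without slipping, ω = v/R and KE = ½Mv² + ½Iω² = ½(1+k)Mv² = Mv².
The vertical drop is h = L sinθ = 3.73 × sin12.3° = 0.7946 m.
Energy conservation: Mgh = Mv², so v = √(2gh/(1+k)) = √(2 × 9.8 × 0.7946 / 2) ≈ 2.79 m/s.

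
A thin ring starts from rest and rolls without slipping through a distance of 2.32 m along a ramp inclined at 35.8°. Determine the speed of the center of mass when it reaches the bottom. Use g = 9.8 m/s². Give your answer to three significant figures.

Here I = MR², so the shape factor k = I/(MR²) = 1.
Rolling without slipping gives ω = v/R, so the total kinetic energy is ½Mv² + ½Iω² = ½(1+k)Mv² = Mv².
The vertical drop is h = L sinθ = 2.32 × sin35.8° = 1.357 m.
Energy conservation: Mgh = Mv², so v = √(2gh/(1+k)) = √(2 × 9.8 × 1.357 / 2) ≈ 3.65 m/s.

v ≈ 3.65 m/s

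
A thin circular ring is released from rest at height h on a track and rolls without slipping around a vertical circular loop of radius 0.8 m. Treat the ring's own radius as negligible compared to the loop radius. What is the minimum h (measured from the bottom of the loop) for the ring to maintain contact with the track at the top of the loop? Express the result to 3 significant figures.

The moment of inertia is MR², giving k ≡ I/(MR²) = 1.
At the top of the loop, the minimum-contact condition is Mg = Mv_top²/r, so v_top² = gr.
With ω = v/R, the kinetic energy at speed v is ½(1+k)Mv² = Mv².
Energy conservation from release (height h) to the top (height 2r): Mgh = Mg(2r) + M·gr.
Thus h_min = 2r + (1+k)r/2 = r(2 + 2/2) = 0.8 × 3 ≈ 2.40 m.

h_min ≈ 2.40 m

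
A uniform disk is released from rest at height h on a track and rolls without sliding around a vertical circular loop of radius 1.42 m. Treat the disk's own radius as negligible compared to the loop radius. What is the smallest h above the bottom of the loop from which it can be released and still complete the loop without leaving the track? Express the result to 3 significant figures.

h_min ≈ 3.91 m

The moment of inertia is (1/2)MR², giving k ≡ I/(MR²) = 0.5.
At the top of the loop, the minimum-contact condition is Mg = Mv_top²/r, so v_top² = gr.
With ω = v/R, the kinetic energy at speed v is ½(1+k)Mv² = (3/4)Mv².
Energy conservation from release (height h) to the top (height 2r): Mgh = Mg(2r) + (3/4)M·gr.
Thus h_min = 2r + (1+k)r/2 = r(2 + 1.5/2) = 1.42 × 2.75 ≈ 3.91 m.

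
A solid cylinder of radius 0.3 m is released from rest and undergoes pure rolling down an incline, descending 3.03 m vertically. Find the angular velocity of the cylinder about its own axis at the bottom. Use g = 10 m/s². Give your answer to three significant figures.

ω ≈ 21.2 rad/s

With I = (1/2)MR², the ratio k = I/(MR²) is 0.5.
Rolling without slipping gives ω = v/R, so the total kinetic energy is ½Mv² + ½Iω² = ½(1+k)Mv² = (3/4)Mv².
Energy conservation Mgh = ½(1+k)Mv² gives v = √(2gh/(1+k)) = √(2 × 10 × 3.03 / 1.5) = 6.356 m/s.
Then ω = v/R = 6.356 / 0.3 ≈ 21.2 rad/s.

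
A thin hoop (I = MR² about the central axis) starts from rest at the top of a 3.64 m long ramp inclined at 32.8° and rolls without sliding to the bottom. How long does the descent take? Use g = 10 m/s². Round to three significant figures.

t ≈ 1.64 s

The moment of inertia is MR², giving k ≡ I/(MR²) = 1.
Along the incline Mg sinθ − f = Ma, and torque about the center fR = Iα = kMR²(a/R) gives f = kMa.
Hence a = g sinθ/(1+k) = 10×sin32.8°/2 = 2.709 m/s².
Starting from rest, L = ½at², so t = √(2L/a) = √(2×3.64/2.709) ≈ 1.64 s.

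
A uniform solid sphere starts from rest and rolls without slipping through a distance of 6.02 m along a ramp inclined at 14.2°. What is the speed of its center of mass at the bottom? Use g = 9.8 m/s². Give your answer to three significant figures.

v ≈ 4.55 m/s

Here I = (2/5)MR², so the shape factor k = I/(MR²) = 0.4.
The rolling condition ω = v/R makes the rotational term ½I(v/R)² = ½kMv², so KE_total = ½(1+k)Mv² = (7/10)Mv².
The vertical drop is h = L sinθ = 6.02 × sin14.2° = 1.477 m.
Energy conservation: Mgh = (7/10)Mv², so v = √(2gh/(1+k)) = √(2 × 9.8 × 1.477 / 1.4) ≈ 4.55 m/s.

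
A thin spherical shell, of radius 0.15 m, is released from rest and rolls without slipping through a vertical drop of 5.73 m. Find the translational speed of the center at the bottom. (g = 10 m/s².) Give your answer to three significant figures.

For this body I = (2/3)MR², i.e. k = I/(MR²) = 2/3.
Pure rolling means v = ωR; then KE = ½Mv² + ½I(v/R)² = ½(1+k)Mv² = (5/6)Mv².
Setting Mgh = (5/6)Mv² gives v = √(2gh/(1+k)) = √(2·10·5.73/1.667) ≈ 8.29 m/s.

v ≈ 8.29 m/s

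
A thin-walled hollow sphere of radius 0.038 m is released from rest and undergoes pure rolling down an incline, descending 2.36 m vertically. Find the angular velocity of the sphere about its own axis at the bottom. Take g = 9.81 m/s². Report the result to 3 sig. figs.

ω ≈ 139 rad/s

The moment of inertia is (2/3)MR², giving k ≡ I/(MR²) = 2/3.
Pure rolling means v = ωR; then KE = ½Mv² + ½I(v/R)² = ½(1+k)Mv² = (5/6)Mv².
Energy conservation Mgh = ½(1+k)Mv² gives v = √(2gh/(1+k)) = √(2 × 9.81 × 2.36 / 1.667) = 5.271 m/s.
Then ω = v/R = 5.271 / 0.038 ≈ 139 rad/s.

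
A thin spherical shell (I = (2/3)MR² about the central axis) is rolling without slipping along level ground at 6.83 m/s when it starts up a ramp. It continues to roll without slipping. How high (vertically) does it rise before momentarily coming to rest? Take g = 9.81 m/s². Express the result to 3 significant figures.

The moment of inertia is (2/3)MR², giving k ≡ I/(MR²) = 2/3.
Rolling without slipping gives ω = v/R, so the total kinetic energy is ½Mv² + ½Iω² = ½(1+k)Mv² = (5/6)Mv².
All of this converts to potential energy at the highest point: (5/6)Mv₀² = Mgh.
Thus h = (1+k)v₀²/(2g) = 1.667 × 6.83² / (2 × 9.81) ≈ 3.96 m.

h ≈ 3.96 m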